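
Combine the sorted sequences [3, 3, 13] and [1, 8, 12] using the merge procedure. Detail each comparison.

Merging process:

Compare 3 vs 1: take 1 from right. Merged: [1]
Compare 3 vs 8: take 3 from left. Merged: [1, 3]
Compare 3 vs 8: take 3 from left. Merged: [1, 3, 3]
Compare 13 vs 8: take 8 from right. Merged: [1, 3, 3, 8]
Compare 13 vs 12: take 12 from right. Merged: [1, 3, 3, 8, 12]
Append remaining from left: [13]. Merged: [1, 3, 3, 8, 12, 13]

Final merged array: [1, 3, 3, 8, 12, 13]
Total comparisons: 5

The merged array is [1, 3, 3, 8, 12, 13], requiring 5 comparisons. The merge step runs in O(n) time where n is the total number of elements.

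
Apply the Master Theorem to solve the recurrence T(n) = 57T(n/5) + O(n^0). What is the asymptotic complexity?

Master Theorem for T(n) = 57T(n/5) + O(n^0):

a = 57, b = 5, c = 0
log_b(a) = log_5(57) = 2.5121

Case 1: c = 0 < log_5(57) = 2.5121
T(n) = O(n^(log_5 57))

For T(n) = 57T(n/5) + O(n^0): log_5(57) = 2.5121. This is Case 1 of the Master Theorem (c < log_b(a), work dominated by leaves), giving O(n^(log_5 57)).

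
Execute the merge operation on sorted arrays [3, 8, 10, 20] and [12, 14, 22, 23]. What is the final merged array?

Merging process:

Compare 3 vs 12: take 3 from left. Merged: [3]
Compare 8 vs 12: take 8 from left. Merged: [3, 8]
Compare 10 vs 12: take 10 from left. Merged: [3, 8, 10]
Compare 20 vs 12: take 12 from right. Merged: [3, 8, 10, 12]
Compare 20 vs 14: take 14 from right. Merged: [3, 8, 10, 12, 14]
Compare 20 vs 22: take 20 from left. Merged: [3, 8, 10, 12, 14, 20]
Append remaining from right: [22, 23]. Merged: [3, 8, 10, 12, 14, 20, 22, 23]

Final merged array: [3, 8, 10, 12, 14, 20, 22, 23]
Total comparisons: 6

The merged array is [3, 8, 10, 12, 14, 20, 22, 23], requiring 6 comparisons. The merge step runs in O(n) time where n is the total number of elements.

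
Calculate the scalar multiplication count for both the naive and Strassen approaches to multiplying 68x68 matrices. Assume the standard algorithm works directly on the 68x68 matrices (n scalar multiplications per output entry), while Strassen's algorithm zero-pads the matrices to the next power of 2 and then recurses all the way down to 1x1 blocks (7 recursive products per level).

Matrix multiplication for 68x68 matrices:

Strassen's algorithm requires power-of-2 dimensions. Pad 68x68 to 128x128 (next power of 2).

Standard algorithm: 68^3 = 314432 multiplications
Strassen's algorithm: 7^(log2(128)) = 7^7 = 823543 multiplications
Difference: 314432 - 823543 = -509111 (Strassen uses MORE here due to padding overhead — for small or just-over-power-of-2 n, padding can outweigh the per-level savings)

Standard: 314432 multiplications (68^3). Strassen: 823543 multiplications (7^7, after padding to 128x128). Strassen reduces 8 recursive multiplications to 7 at each level.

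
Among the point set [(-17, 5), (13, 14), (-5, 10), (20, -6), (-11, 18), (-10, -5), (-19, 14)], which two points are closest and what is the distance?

Computing all pairwise distances among 7 points:

d((-17, 5), (13, 14)) = 31.3209
d((-17, 5), (-5, 10)) = 13.0
d((-17, 5), (20, -6)) = 38.6005
d((-17, 5), (-11, 18)) = 14.3178
d((-17, 5), (-10, -5)) = 12.2066
d((-17, 5), (-19, 14)) = 9.2195
d((13, 14), (-5, 10)) = 18.4391
d((13, 14), (20, -6)) = 21.1896
d((13, 14), (-11, 18)) = 24.3311
d((13, 14), (-10, -5)) = 29.8329
d((13, 14), (-19, 14)) = 32.0
d((-5, 10), (20, -6)) = 29.6816
d((-5, 10), (-11, 18)) = 10.0
d((-5, 10), (-10, -5)) = 15.8114
d((-5, 10), (-19, 14)) = 14.5602
d((20, -6), (-11, 18)) = 39.2046
d((20, -6), (-10, -5)) = 30.0167
d((20, -6), (-19, 14)) = 43.8292
d((-11, 18), (-10, -5)) = 23.0217
d((-11, 18), (-19, 14)) = 8.9443 <-- minimum
d((-10, -5), (-19, 14)) = 21.0238

Closest pair: (-11, 18) and (-19, 14) with distance 8.9443

The closest pair is (-11, 18) and (-19, 14) with Euclidean distance 8.9443. For 7 points, brute-force pairwise comparison is shown above. For large n, the divide-and-conquer algorithm (sort by x, recurse on halves, check the dividing strip) achieves O(n log n).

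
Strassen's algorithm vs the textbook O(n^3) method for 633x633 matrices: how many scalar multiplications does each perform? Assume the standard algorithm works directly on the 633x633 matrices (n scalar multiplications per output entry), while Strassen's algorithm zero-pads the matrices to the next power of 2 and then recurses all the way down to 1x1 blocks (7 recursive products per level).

Matrix multiplication for 633x633 matrices:

Strassen's algorithm requires power-of-2 dimensions. Pad 633x633 to 1024x1024 (next power of 2).

Standard algorithm: 633^3 = 253636137 multiplications
Strassen's algorithm: 7^(log2(1024)) = 7^10 = 282475249 multiplications
Difference: 253636137 - 282475249 = -28839112 (Strassen uses MORE here due to padding overhead — for small or just-over-power-of-2 n, padding can outweigh the per-level savings)

Standard: 253636137 multiplications (633^3). Strassen: 282475249 multiplications (7^10, after padding to 1024x1024). Strassen reduces 8 recursive multiplications to 7 at each level.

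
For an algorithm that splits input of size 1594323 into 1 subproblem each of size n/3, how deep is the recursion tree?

For divide and conquer with division factor 3:

Problem sizes at each level:
Level 0: 1594323
Level 1: 531441
Level 2: 177147
Level 3: 59049
Level 4: 19683
Level 5: 6561
Level 6: 2187
Level 7: 729
Level 8: 243
Level 9: 81
Level 10: 27
Level 11: 9
Level 12: 3
Level 13: 1

The root is level 0 and the size-1 base case is level 13 (the tree spans levels 0 through 13, i.e. 14 levels counting the root), so the depth is the number of divisions: log_3(1594323) = 13

The recursion tree depth is log_3(1594323) = 13. At each level, the problem size is divided by 3, so it takes 13 divisions to reduce to a base case of size 1. The algorithm makes 1 recursive call at each level.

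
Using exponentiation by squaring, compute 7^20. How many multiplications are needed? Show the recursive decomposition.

Computing 7^20 by squaring (build up from 7^1; each line after the first costs one multiplication):

7^1 = 7
7^2 = (7^1)^2 = 7^2 = 49
7^4 = (7^2)^2 = 49^2 = 2401
7^5 = 7 * 7^4 = 7 * 2401 = 16807
7^10 = (7^5)^2 = 16807^2 = 282475249
7^20 = (7^10)^2 = 282475249^2 = 79792266297612001

Result: 79792266297612001
Multiplications needed: 5 (5 lines after 7^1)

7^20 = 79792266297612001. Using exponentiation by squaring, this requires 5 multiplications. The key idea: if the exponent is even, square the half-power; if odd, multiply by the base once.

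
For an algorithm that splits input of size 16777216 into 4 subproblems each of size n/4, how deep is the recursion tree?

For divide and conquer with division factor 4:

Problem sizes at each level:
Level 0: 16777216
Level 1: 4194304
Level 2: 1048576
Level 3: 262144
Level 4: 65536
Level 5: 16384
Level 6: 4096
Level 7: 1024
Level 8: 256
Level 9: 64
Level 10: 16
Level 11: 4
Level 12: 1

The root is level 0 and the size-1 base case is level 12 (the tree spans levels 0 through 12, i.e. 13 levels counting the root), so the depth is the number of divisions: log_4(16777216) = 12

The recursion tree depth is log_4(16777216) = 12. At each level, the problem size is divided by 4, so it takes 12 divisions to reduce to a base case of size 1. The algorithm makes 4 recursive calls at each level.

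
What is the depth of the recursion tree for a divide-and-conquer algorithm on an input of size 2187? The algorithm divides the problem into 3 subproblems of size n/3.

For divide and conquer with division factor 3:

Problem sizes at each level:
Level 0: 2187
Level 1: 729
Level 2: 243
Level 3: 81
Level 4: 27
Level 5: 9
Level 6: 3
Level 7: 1

The root is level 0 and the size-1 base case is level 7 (the tree spans levels 0 through 7, i.e. 8 levels counting the root), so the depth is the number of divisions: log_3(2187) = 7

The recursion tree depth is log_3(2187) = 7. At each level, the problem size is divided by 3, so it takes 7 divisions to reduce to a base case of size 1. The algorithm makes 3 recursive calls at each level.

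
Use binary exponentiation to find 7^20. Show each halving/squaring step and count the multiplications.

Computing 7^20 by squaring (build up from 7^1; each line after the first costs one multiplication):

7^1 = 7
7^2 = (7^1)^2 = 7^2 = 49
7^4 = (7^2)^2 = 49^2 = 2401
7^5 = 7 * 7^4 = 7 * 2401 = 16807
7^10 = (7^5)^2 = 16807^2 = 282475249
7^20 = (7^10)^2 = 282475249^2 = 79792266297612001

Result: 79792266297612001
Multiplications needed: 5 (5 lines after 7^1)

7^20 = 79792266297612001. Using exponentiation by squaring, this requires 5 multiplications. The key idea: if the exponent is even, square the half-power; if odd, multiply by the base once.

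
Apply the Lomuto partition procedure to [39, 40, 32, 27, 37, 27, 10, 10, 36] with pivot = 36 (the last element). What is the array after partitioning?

Lomuto partition with pivot = 36:

Initial array: [39, 40, 32, 27, 37, 27, 10, 10, 36]

arr[0]=39 > 36: no swap
arr[1]=40 > 36: no swap
arr[2]=32 <= 36: swap with position 0, array becomes [32, 40, 39, 27, 37, 27, 10, 10, 36]
arr[3]=27 <= 36: swap with position 1, array becomes [32, 27, 39, 40, 37, 27, 10, 10, 36]
arr[4]=37 > 36: no swap
arr[5]=27 <= 36: swap with position 2, array becomes [32, 27, 27, 40, 37, 39, 10, 10, 36]
arr[6]=10 <= 36: swap with position 3, array becomes [32, 27, 27, 10, 37, 39, 40, 10, 36]
arr[7]=10 <= 36: swap with position 4, array becomes [32, 27, 27, 10, 10, 39, 40, 37, 36]

Place pivot at position 5: [32, 27, 27, 10, 10, 36, 40, 37, 39]
Pivot position: 5

After partitioning with pivot 36, the array becomes [32, 27, 27, 10, 10, 36, 40, 37, 39]. The pivot is placed at index 5. All elements to the left of the pivot are <= 36, and all elements to the right are > 36.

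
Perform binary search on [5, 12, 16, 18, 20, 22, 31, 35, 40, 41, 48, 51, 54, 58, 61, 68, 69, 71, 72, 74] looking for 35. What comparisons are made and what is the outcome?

Binary search for 35 in [5, 12, 16, 18, 20, 22, 31, 35, 40, 41, 48, 51, 54, 58, 61, 68, 69, 71, 72, 74]:

lo=0, hi=19, mid=9, arr[mid]=41 -> 41 > 35, search left half
lo=0, hi=8, mid=4, arr[mid]=20 -> 20 < 35, search right half
lo=5, hi=8, mid=6, arr[mid]=31 -> 31 < 35, search right half
lo=7, hi=8, mid=7, arr[mid]=35 -> Found target at index 7!

Binary search finds 35 at index 7 after 4 comparisons. The search repeatedly halves the search space by comparing with the middle element.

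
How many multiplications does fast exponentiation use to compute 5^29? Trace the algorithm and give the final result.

Computing 5^29 by squaring (build up from 5^1; each line after the first costs one multiplication):

5^1 = 5
5^2 = (5^1)^2 = 5^2 = 25
5^3 = 5 * 5^2 = 5 * 25 = 125
5^6 = (5^3)^2 = 125^2 = 15625
5^7 = 5 * 5^6 = 5 * 15625 = 78125
5^14 = (5^7)^2 = 78125^2 = 6103515625
5^28 = (5^14)^2 = 6103515625^2 = 37252902984619140625
5^29 = 5 * 5^28 = 5 * 37252902984619140625 = 186264514923095703125

Result: 186264514923095703125
Multiplications needed: 7 (7 lines after 5^1)

5^29 = 186264514923095703125. Using exponentiation by squaring, this requires 7 multiplications. The key idea: if the exponent is even, square the half-power; if odd, multiply by the base once.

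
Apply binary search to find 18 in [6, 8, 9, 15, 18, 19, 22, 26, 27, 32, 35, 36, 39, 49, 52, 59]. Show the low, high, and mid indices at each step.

Binary search for 18 in [6, 8, 9, 15, 18, 19, 22, 26, 27, 32, 35, 36, 39, 49, 52, 59]:

lo=0, hi=15, mid=7, arr[mid]=26 -> 26 > 18, search left half
lo=0, hi=6, mid=3, arr[mid]=15 -> 15 < 18, search right half
lo=4, hi=6, mid=5, arr[mid]=19 -> 19 > 18, search left half
lo=4, hi=4, mid=4, arr[mid]=18 -> Found target at index 4!

Binary search finds 18 at index 4 after 4 comparisons. The search repeatedly halves the search space by comparing with the middle element.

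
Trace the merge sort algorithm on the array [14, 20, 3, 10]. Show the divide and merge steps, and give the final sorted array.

Merge sort trace:

Split: [14, 20, 3, 10] -> [14, 20] and [3, 10]
  Split: [14, 20] -> [14] and [20]
  Merge: [14] + [20] -> [14, 20]
  Split: [3, 10] -> [3] and [10]
  Merge: [3] + [10] -> [3, 10]
Merge: [14, 20] + [3, 10] -> [3, 10, 14, 20]

Final sorted array: [3, 10, 14, 20]

The merge sort proceeds by recursively splitting the array and merging sorted halves.
After all merges, the sorted array is [3, 10, 14, 20].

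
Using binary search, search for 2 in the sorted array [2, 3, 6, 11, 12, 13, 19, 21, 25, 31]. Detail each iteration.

Binary search for 2 in [2, 3, 6, 11, 12, 13, 19, 21, 25, 31]:

lo=0, hi=9, mid=4, arr[mid]=12 -> 12 > 2, search left half
lo=0, hi=3, mid=1, arr[mid]=3 -> 3 > 2, search left half
lo=0, hi=0, mid=0, arr[mid]=2 -> Found target at index 0!

Binary search finds 2 at index 0 after 3 comparisons. The search repeatedly halves the search space by comparing with the middle element.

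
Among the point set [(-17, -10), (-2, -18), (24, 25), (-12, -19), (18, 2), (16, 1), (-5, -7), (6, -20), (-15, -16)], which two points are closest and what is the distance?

Computing all pairwise distances among 9 points:

d((-17, -10), (-2, -18)) = 17.0
d((-17, -10), (24, 25)) = 53.9073
d((-17, -10), (-12, -19)) = 10.2956
d((-17, -10), (18, 2)) = 37.0
d((-17, -10), (16, 1)) = 34.7851
d((-17, -10), (-5, -7)) = 12.3693
d((-17, -10), (6, -20)) = 25.0799
d((-17, -10), (-15, -16)) = 6.3246
d((-2, -18), (24, 25)) = 50.2494
d((-2, -18), (-12, -19)) = 10.0499
d((-2, -18), (18, 2)) = 28.2843
d((-2, -18), (16, 1)) = 26.1725
d((-2, -18), (-5, -7)) = 11.4018
d((-2, -18), (6, -20)) = 8.2462
d((-2, -18), (-15, -16)) = 13.1529
d((24, 25), (-12, -19)) = 56.8507
d((24, 25), (18, 2)) = 23.7697
d((24, 25), (16, 1)) = 25.2982
d((24, 25), (-5, -7)) = 43.1856
d((24, 25), (6, -20)) = 48.4665
d((24, 25), (-15, -16)) = 56.5862
d((-12, -19), (18, 2)) = 36.6197
d((-12, -19), (16, 1)) = 34.4093
d((-12, -19), (-5, -7)) = 13.8924
d((-12, -19), (6, -20)) = 18.0278
d((-12, -19), (-15, -16)) = 4.2426
d((18, 2), (16, 1)) = 2.2361 <-- minimum
d((18, 2), (-5, -7)) = 24.6982
d((18, 2), (6, -20)) = 25.0599
d((18, 2), (-15, -16)) = 37.5899
d((16, 1), (-5, -7)) = 22.4722
d((16, 1), (6, -20)) = 23.2594
d((16, 1), (-15, -16)) = 35.3553
d((-5, -7), (6, -20)) = 17.0294
d((-5, -7), (-15, -16)) = 13.4536
d((6, -20), (-15, -16)) = 21.3776

Closest pair: (18, 2) and (16, 1) with distance 2.2361

The closest pair is (18, 2) and (16, 1) with Euclidean distance 2.2361. For 9 points, brute-force pairwise comparison is shown above. For large n, the divide-and-conquer algorithm (sort by x, recurse on halves, check the dividing strip) achieves O(n log n).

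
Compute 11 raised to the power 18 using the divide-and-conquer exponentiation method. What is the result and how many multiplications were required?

Computing 11^18 by squaring (build up from 11^1; each line after the first costs one multiplication):

11^1 = 11
11^2 = (11^1)^2 = 11^2 = 121
11^4 = (11^2)^2 = 121^2 = 14641
11^8 = (11^4)^2 = 14641^2 = 214358881
11^9 = 11 * 11^8 = 11 * 214358881 = 2357947691
11^18 = (11^9)^2 = 2357947691^2 = 5559917313492231481

Result: 5559917313492231481
Multiplications needed: 5 (5 lines after 11^1)

11^18 = 5559917313492231481. Using exponentiation by squaring, this requires 5 multiplications. The key idea: if the exponent is even, square the half-power; if odd, multiply by the base once.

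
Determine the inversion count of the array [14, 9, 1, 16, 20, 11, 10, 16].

Finding inversions in [14, 9, 1, 16, 20, 11, 10, 16]:

(0, 1): arr[0]=14 > arr[1]=9
(0, 2): arr[0]=14 > arr[2]=1
(0, 5): arr[0]=14 > arr[5]=11
(0, 6): arr[0]=14 > arr[6]=10
(1, 2): arr[1]=9 > arr[2]=1
(3, 5): arr[3]=16 > arr[5]=11
(3, 6): arr[3]=16 > arr[6]=10
(4, 5): arr[4]=20 > arr[5]=11
(4, 6): arr[4]=20 > arr[6]=10
(4, 7): arr[4]=20 > arr[7]=16
(5, 6): arr[5]=11 > arr[6]=10

Total inversions: 11

The array has 11 inversion(s): (0,1), (0,2), (0,5), (0,6), (1,2), (3,5), (3,6), (4,5), (4,6), (4,7), (5,6). Each pair (i,j) satisfies i < j and arr[i] > arr[j].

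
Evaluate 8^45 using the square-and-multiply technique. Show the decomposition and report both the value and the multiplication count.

Computing 8^45 by squaring (build up from 8^1; each line after the first costs one multiplication):

8^1 = 8
8^2 = (8^1)^2 = 8^2 = 64
8^4 = (8^2)^2 = 64^2 = 4096
8^5 = 8 * 8^4 = 8 * 4096 = 32768
8^10 = (8^5)^2 = 32768^2 = 1073741824
8^11 = 8 * 8^10 = 8 * 1073741824 = 8589934592
8^22 = (8^11)^2 = 8589934592^2 = 73786976294838206464
8^44 = (8^22)^2 = 73786976294838206464^2 = 5444517870735015415413993718908291383296
8^45 = 8 * 8^44 = 8 * 5444517870735015415413993718908291383296 = 43556142965880123323311949751266331066368

Result: 43556142965880123323311949751266331066368
Multiplications needed: 8 (8 lines after 8^1)

8^45 = 43556142965880123323311949751266331066368. Using exponentiation by squaring, this requires 8 multiplications. The key idea: if the exponent is even, square the half-power; if odd, multiply by the base once.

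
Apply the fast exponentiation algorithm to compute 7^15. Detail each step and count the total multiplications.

Computing 7^15 by squaring (build up from 7^1; each line after the first costs one multiplication):

7^1 = 7
7^2 = (7^1)^2 = 7^2 = 49
7^3 = 7 * 7^2 = 7 * 49 = 343
7^6 = (7^3)^2 = 343^2 = 117649
7^7 = 7 * 7^6 = 7 * 117649 = 823543
7^14 = (7^7)^2 = 823543^2 = 678223072849
7^15 = 7 * 7^14 = 7 * 678223072849 = 4747561509943

Result: 4747561509943
Multiplications needed: 6 (6 lines after 7^1)

7^15 = 4747561509943. Using exponentiation by squaring, this requires 6 multiplications. The key idea: if the exponent is even, square the half-power; if odd, multiply by the base once.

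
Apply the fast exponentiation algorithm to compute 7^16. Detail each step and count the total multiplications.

Computing 7^16 by squaring (build up from 7^1; each line after the first costs one multiplication):

7^1 = 7
7^2 = (7^1)^2 = 7^2 = 49
7^4 = (7^2)^2 = 49^2 = 2401
7^8 = (7^4)^2 = 2401^2 = 5764801
7^16 = (7^8)^2 = 5764801^2 = 33232930569601

Result: 33232930569601
Multiplications needed: 4 (4 lines after 7^1)

7^16 = 33232930569601. Using exponentiation by squaring, this requires 4 multiplications. The key idea: if the exponent is even, square the half-power; if odd, multiply by the base once.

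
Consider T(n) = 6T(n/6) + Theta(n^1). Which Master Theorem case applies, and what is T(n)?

Master Theorem for T(n) = 6T(n/6) + O(n^1):

a = 6, b = 6, c = 1
log_b(a) = log_6(6) = 1.0000

Case 2: c = 1 = log_6(6) = 1.0000
T(n) = O(n^1 log n) = O(n log n)

For T(n) = 6T(n/6) + O(n^1): log_6(6) = 1.0000. This is Case 2 of the Master Theorem (c = log_b(a), equal work at all levels), giving O(n log n).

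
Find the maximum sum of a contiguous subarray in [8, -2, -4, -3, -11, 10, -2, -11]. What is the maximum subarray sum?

Using Kadane's algorithm on [8, -2, -4, -3, -11, 10, -2, -11]:

Scanning through the array:
Position 1 (value -2): max_ending_here = 6, max_so_far = 8
Position 2 (value -4): max_ending_here = 2, max_so_far = 8
Position 3 (value -3): max_ending_here = -1, max_so_far = 8
Position 4 (value -11): max_ending_here = -11, max_so_far = 8
Position 5 (value 10): max_ending_here = 10, max_so_far = 10
Position 6 (value -2): max_ending_here = 8, max_so_far = 10
Position 7 (value -11): max_ending_here = -3, max_so_far = 10

Maximum subarray: [10]
Maximum sum: 10

The maximum subarray is [10] with sum 10. This subarray runs from index 5 to index 5.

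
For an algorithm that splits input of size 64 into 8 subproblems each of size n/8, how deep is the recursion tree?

For divide and conquer with division factor 8:

Problem sizes at each level:
Level 0: 64
Level 1: 8
Level 2: 1

The root is level 0 and the size-1 base case is level 2 (the tree spans levels 0 through 2, i.e. 3 levels counting the root), so the depth is the number of divisions: log_8(64) = 2

The recursion tree depth is log_8(64) = 2. At each level, the problem size is divided by 8, so it takes 2 divisions to reduce to a base case of size 1. The algorithm makes 8 recursive calls at each level.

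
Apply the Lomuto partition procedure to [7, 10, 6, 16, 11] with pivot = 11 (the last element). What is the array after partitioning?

Lomuto partition with pivot = 11:

Initial array: [7, 10, 6, 16, 11]

arr[0]=7 <= 11: swap with position 0, array becomes [7, 10, 6, 16, 11]
arr[1]=10 <= 11: swap with position 1, array becomes [7, 10, 6, 16, 11]
arr[2]=6 <= 11: swap with position 2, array becomes [7, 10, 6, 16, 11]
arr[3]=16 > 11: no swap

Place pivot at position 3: [7, 10, 6, 11, 16]
Pivot position: 3

After partitioning with pivot 11, the array becomes [7, 10, 6, 11, 16]. The pivot is placed at index 3. All elements to the left of the pivot are <= 11, and all elements to the right are > 11.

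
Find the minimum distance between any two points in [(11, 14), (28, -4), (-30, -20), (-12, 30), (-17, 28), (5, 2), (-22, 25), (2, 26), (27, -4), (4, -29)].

Computing all pairwise distances among 10 points:

d((11, 14), (28, -4)) = 24.7588
d((11, 14), (-30, -20)) = 53.2635
d((11, 14), (-12, 30)) = 28.0179
d((11, 14), (-17, 28)) = 31.305
d((11, 14), (5, 2)) = 13.4164
d((11, 14), (-22, 25)) = 34.7851
d((11, 14), (2, 26)) = 15.0
d((11, 14), (27, -4)) = 24.0832
d((11, 14), (4, -29)) = 43.566
d((28, -4), (-30, -20)) = 60.1664
d((28, -4), (-12, 30)) = 52.4976
d((28, -4), (-17, 28)) = 55.2178
d((28, -4), (5, 2)) = 23.7697
d((28, -4), (-22, 25)) = 57.8014
d((28, -4), (2, 26)) = 39.6989
d((28, -4), (27, -4)) = 1.0 <-- minimum
d((28, -4), (4, -29)) = 34.6554
d((-30, -20), (-12, 30)) = 53.1413
d((-30, -20), (-17, 28)) = 49.7293
d((-30, -20), (5, 2)) = 41.3401
d((-30, -20), (-22, 25)) = 45.7056
d((-30, -20), (2, 26)) = 56.0357
d((-30, -20), (27, -4)) = 59.203
d((-30, -20), (4, -29)) = 35.171
d((-12, 30), (-17, 28)) = 5.3852
d((-12, 30), (5, 2)) = 32.7567
d((-12, 30), (-22, 25)) = 11.1803
d((-12, 30), (2, 26)) = 14.5602
d((-12, 30), (27, -4)) = 51.7397
d((-12, 30), (4, -29)) = 61.131
d((-17, 28), (5, 2)) = 34.0588
d((-17, 28), (-22, 25)) = 5.831
d((-17, 28), (2, 26)) = 19.105
d((-17, 28), (27, -4)) = 54.4059
d((-17, 28), (4, -29)) = 60.7454
d((5, 2), (-22, 25)) = 35.4683
d((5, 2), (2, 26)) = 24.1868
d((5, 2), (27, -4)) = 22.8035
d((5, 2), (4, -29)) = 31.0161
d((-22, 25), (2, 26)) = 24.0208
d((-22, 25), (27, -4)) = 56.9386
d((-22, 25), (4, -29)) = 59.9333
d((2, 26), (27, -4)) = 39.0512
d((2, 26), (4, -29)) = 55.0364
d((27, -4), (4, -29)) = 33.9706

Closest pair: (28, -4) and (27, -4) with distance 1.0

The closest pair is (28, -4) and (27, -4) with Euclidean distance 1.0. For 10 points, brute-force pairwise comparison is shown above. For large n, the divide-and-conquer algorithm (sort by x, recurse on halves, check the dividing strip) achieves O(n log n).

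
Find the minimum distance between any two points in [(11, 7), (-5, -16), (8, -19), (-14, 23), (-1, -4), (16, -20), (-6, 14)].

Computing all pairwise distances among 7 points:

d((11, 7), (-5, -16)) = 28.0179
d((11, 7), (8, -19)) = 26.1725
d((11, 7), (-14, 23)) = 29.6816
d((11, 7), (-1, -4)) = 16.2788
d((11, 7), (16, -20)) = 27.4591
d((11, 7), (-6, 14)) = 18.3848
d((-5, -16), (8, -19)) = 13.3417
d((-5, -16), (-14, 23)) = 40.025
d((-5, -16), (-1, -4)) = 12.6491
d((-5, -16), (16, -20)) = 21.3776
d((-5, -16), (-6, 14)) = 30.0167
d((8, -19), (-14, 23)) = 47.4131
d((8, -19), (-1, -4)) = 17.4929
d((8, -19), (16, -20)) = 8.0623 <-- minimum
d((8, -19), (-6, 14)) = 35.8469
d((-14, 23), (-1, -4)) = 29.9666
d((-14, 23), (16, -20)) = 52.4309
d((-14, 23), (-6, 14)) = 12.0416
d((-1, -4), (16, -20)) = 23.3452
d((-1, -4), (-6, 14)) = 18.6815
d((16, -20), (-6, 14)) = 40.4969

Closest pair: (8, -19) and (16, -20) with distance 8.0623

The closest pair is (8, -19) and (16, -20) with Euclidean distance 8.0623. For 7 points, brute-force pairwise comparison is shown above. For large n, the divide-and-conquer algorithm (sort by x, recurse on halves, check the dividing strip) achieves O(n log n).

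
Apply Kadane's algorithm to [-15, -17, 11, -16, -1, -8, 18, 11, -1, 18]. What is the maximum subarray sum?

Using Kadane's algorithm on [-15, -17, 11, -16, -1, -8, 18, 11, -1, 18]:

Scanning through the array:
Position 1 (value -17): max_ending_here = -17, max_so_far = -15
Position 2 (value 11): max_ending_here = 11, max_so_far = 11
Position 3 (value -16): max_ending_here = -5, max_so_far = 11
Position 4 (value -1): max_ending_here = -1, max_so_far = 11
Position 5 (value -8): max_ending_here = -8, max_so_far = 11
Position 6 (value 18): max_ending_here = 18, max_so_far = 18
Position 7 (value 11): max_ending_here = 29, max_so_far = 29
Position 8 (value -1): max_ending_here = 28, max_so_far = 29
Position 9 (value 18): max_ending_here = 46, max_so_far = 46

Maximum subarray: [18, 11, -1, 18]
Maximum sum: 46

The maximum subarray is [18, 11, -1, 18] with sum 46. This subarray runs from index 6 to index 9.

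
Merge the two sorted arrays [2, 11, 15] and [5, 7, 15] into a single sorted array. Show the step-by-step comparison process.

Merging process:

Compare 2 vs 5: take 2 from left. Merged: [2]
Compare 11 vs 5: take 5 from right. Merged: [2, 5]
Compare 11 vs 7: take 7 from right. Merged: [2, 5, 7]
Compare 11 vs 15: take 11 from left. Merged: [2, 5, 7, 11]
Compare 15 vs 15: take 15 from left. Merged: [2, 5, 7, 11, 15]
Append remaining from right: [15]. Merged: [2, 5, 7, 11, 15, 15]

Final merged array: [2, 5, 7, 11, 15, 15]
Total comparisons: 5

The merged array is [2, 5, 7, 11, 15, 15], requiring 5 comparisons. The merge step runs in O(n) time where n is the total number of elements.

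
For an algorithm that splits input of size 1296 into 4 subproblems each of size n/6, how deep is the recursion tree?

For divide and conquer with division factor 6:

Problem sizes at each level:
Level 0: 1296
Level 1: 216
Level 2: 36
Level 3: 6
Level 4: 1

The root is level 0 and the size-1 base case is level 4 (the tree spans levels 0 through 4, i.e. 5 levels counting the root), so the depth is the number of divisions: log_6(1296) = 4

The recursion tree depth is log_6(1296) = 4. At each level, the problem size is divided by 6, so it takes 4 divisions to reduce to a base case of size 1. The algorithm makes 4 recursive calls at each level.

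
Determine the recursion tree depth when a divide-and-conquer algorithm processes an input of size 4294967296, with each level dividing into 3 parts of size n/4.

For divide and conquer with division factor 4:

Problem sizes at each level:
Level 0: 4294967296
Level 1: 1073741824
Level 2: 268435456
Level 3: 67108864
Level 4: 16777216
Level 5: 4194304
Level 6: 1048576
Level 7: 262144
Level 8: 65536
Level 9: 16384
Level 10: 4096
Level 11: 1024
Level 12: 256
Level 13: 64
Level 14: 16
Level 15: 4
Level 16: 1

The root is level 0 and the size-1 base case is level 16 (the tree spans levels 0 through 16, i.e. 17 levels counting the root), so the depth is the number of divisions: log_4(4294967296) = 16

The recursion tree depth is log_4(4294967296) = 16. At each level, the problem size is divided by 4, so it takes 16 divisions to reduce to a base case of size 1. The algorithm makes 3 recursive calls at each level.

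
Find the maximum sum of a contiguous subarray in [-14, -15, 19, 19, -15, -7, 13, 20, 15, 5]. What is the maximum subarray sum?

Using Kadane's algorithm on [-14, -15, 19, 19, -15, -7, 13, 20, 15, 5]:

Scanning through the array:
Position 1 (value -15): max_ending_here = -15, max_so_far = -14
Position 2 (value 19): max_ending_here = 19, max_so_far = 19
Position 3 (value 19): max_ending_here = 38, max_so_far = 38
Position 4 (value -15): max_ending_here = 23, max_so_far = 38
Position 5 (value -7): max_ending_here = 16, max_so_far = 38
Position 6 (value 13): max_ending_here = 29, max_so_far = 38
Position 7 (value 20): max_ending_here = 49, max_so_far = 49
Position 8 (value 15): max_ending_here = 64, max_so_far = 64
Position 9 (value 5): max_ending_here = 69, max_so_far = 69

Maximum subarray: [19, 19, -15, -7, 13, 20, 15, 5]
Maximum sum: 69

The maximum subarray is [19, 19, -15, -7, 13, 20, 15, 5] with sum 69. This subarray runs from index 2 to index 9.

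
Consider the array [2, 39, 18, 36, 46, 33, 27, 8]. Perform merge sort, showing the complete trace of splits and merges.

Merge sort trace:

Split: [2, 39, 18, 36, 46, 33, 27, 8] -> [2, 39, 18, 36] and [46, 33, 27, 8]
  Split: [2, 39, 18, 36] -> [2, 39] and [18, 36]
    Split: [2, 39] -> [2] and [39]
    Merge: [2] + [39] -> [2, 39]
    Split: [18, 36] -> [18] and [36]
    Merge: [18] + [36] -> [18, 36]
  Merge: [2, 39] + [18, 36] -> [2, 18, 36, 39]
  Split: [46, 33, 27, 8] -> [46, 33] and [27, 8]
    Split: [46, 33] -> [46] and [33]
    Merge: [46] + [33] -> [33, 46]
    Split: [27, 8] -> [27] and [8]
    Merge: [27] + [8] -> [8, 27]
  Merge: [33, 46] + [8, 27] -> [8, 27, 33, 46]
Merge: [2, 18, 36, 39] + [8, 27, 33, 46] -> [2, 8, 18, 27, 33, 36, 39, 46]

Final sorted array: [2, 8, 18, 27, 33, 36, 39, 46]

The merge sort proceeds by recursively splitting the array and merging sorted halves.
After all merges, the sorted array is [2, 8, 18, 27, 33, 36, 39, 46].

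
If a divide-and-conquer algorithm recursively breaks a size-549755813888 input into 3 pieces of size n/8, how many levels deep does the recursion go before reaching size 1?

For divide and conquer with division factor 8:

Problem sizes at each level:
Level 0: 549755813888
Level 1: 68719476736
Level 2: 8589934592
Level 3: 1073741824
Level 4: 134217728
Level 5: 16777216
Level 6: 2097152
Level 7: 262144
Level 8: 32768
Level 9: 4096
Level 10: 512
Level 11: 64
Level 12: 8
Level 13: 1

The root is level 0 and the size-1 base case is level 13 (the tree spans levels 0 through 13, i.e. 14 levels counting the root), so the depth is the number of divisions: log_8(549755813888) = 13

The recursion tree depth is log_8(549755813888) = 13. At each level, the problem size is divided by 8, so it takes 13 divisions to reduce to a base case of size 1. The algorithm makes 3 recursive calls at each level.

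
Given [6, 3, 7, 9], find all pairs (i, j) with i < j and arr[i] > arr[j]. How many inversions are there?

Finding inversions in [6, 3, 7, 9]:

(0, 1): arr[0]=6 > arr[1]=3

Total inversions: 1

The array has 1 inversion(s): (0,1). Each pair (i,j) satisfies i < j and arr[i] > arr[j].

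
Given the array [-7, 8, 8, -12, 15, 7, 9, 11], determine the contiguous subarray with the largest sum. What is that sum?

Using Kadane's algorithm on [-7, 8, 8, -12, 15, 7, 9, 11]:

Scanning through the array:
Position 1 (value 8): max_ending_here = 8, max_so_far = 8
Position 2 (value 8): max_ending_here = 16, max_so_far = 16
Position 3 (value -12): max_ending_here = 4, max_so_far = 16
Position 4 (value 15): max_ending_here = 19, max_so_far = 19
Position 5 (value 7): max_ending_here = 26, max_so_far = 26
Position 6 (value 9): max_ending_here = 35, max_so_far = 35
Position 7 (value 11): max_ending_here = 46, max_so_far = 46

Maximum subarray: [8, 8, -12, 15, 7, 9, 11]
Maximum sum: 46

The maximum subarray is [8, 8, -12, 15, 7, 9, 11] with sum 46. This subarray runs from index 1 to index 7.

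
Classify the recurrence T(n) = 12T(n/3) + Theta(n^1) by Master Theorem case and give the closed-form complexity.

Master Theorem for T(n) = 12T(n/3) + O(n^1):

a = 12, b = 3, c = 1
log_b(a) = log_3(12) = 2.2619

Case 1: c = 1 < log_3(12) = 2.2619
T(n) = O(n^(log_3 12))

For T(n) = 12T(n/3) + O(n^1): log_3(12) = 2.2619. This is Case 1 of the Master Theorem (c < log_b(a), work dominated by leaves), giving O(n^(log_3 12)).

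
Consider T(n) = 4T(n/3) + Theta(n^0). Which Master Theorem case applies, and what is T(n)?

Master Theorem for T(n) = 4T(n/3) + O(n^0):

a = 4, b = 3, c = 0
log_b(a) = log_3(4) = 1.2619

Case 1: c = 0 < log_3(4) = 1.2619
T(n) = O(n^(log_3 4))

For T(n) = 4T(n/3) + O(n^0): log_3(4) = 1.2619. This is Case 1 of the Master Theorem (c < log_b(a), work dominated by leaves), giving O(n^(log_3 4)).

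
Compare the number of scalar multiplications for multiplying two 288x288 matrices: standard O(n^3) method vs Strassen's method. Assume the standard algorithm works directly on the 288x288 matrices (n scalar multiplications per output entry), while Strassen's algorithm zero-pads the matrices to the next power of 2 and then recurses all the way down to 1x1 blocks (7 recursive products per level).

Matrix multiplication for 288x288 matrices:

Strassen's algorithm requires power-of-2 dimensions. Pad 288x288 to 512x512 (next power of 2).

Standard algorithm: 288^3 = 23887872 multiplications
Strassen's algorithm: 7^(log2(512)) = 7^9 = 40353607 multiplications
Difference: 23887872 - 40353607 = -16465735 (Strassen uses MORE here due to padding overhead — for small or just-over-power-of-2 n, padding can outweigh the per-level savings)

Standard: 23887872 multiplications (288^3). Strassen: 40353607 multiplications (7^9, after padding to 512x512). Strassen reduces 8 recursive multiplications to 7 at each level.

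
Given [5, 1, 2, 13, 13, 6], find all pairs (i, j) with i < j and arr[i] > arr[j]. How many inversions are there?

Finding inversions in [5, 1, 2, 13, 13, 6]:

(0, 1): arr[0]=5 > arr[1]=1
(0, 2): arr[0]=5 > arr[2]=2
(3, 5): arr[3]=13 > arr[5]=6
(4, 5): arr[4]=13 > arr[5]=6

Total inversions: 4

The array has 4 inversion(s): (0,1), (0,2), (3,5), (4,5). Each pair (i,j) satisfies i < j and arr[i] > arr[j].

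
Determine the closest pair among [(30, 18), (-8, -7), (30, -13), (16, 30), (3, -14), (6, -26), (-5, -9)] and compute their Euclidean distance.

Computing all pairwise distances among 7 points:

d((30, 18), (-8, -7)) = 45.4863
d((30, 18), (30, -13)) = 31.0
d((30, 18), (16, 30)) = 18.4391
d((30, 18), (3, -14)) = 41.8688
d((30, 18), (6, -26)) = 50.1199
d((30, 18), (-5, -9)) = 44.2041
d((-8, -7), (30, -13)) = 38.4708
d((-8, -7), (16, 30)) = 44.1022
d((-8, -7), (3, -14)) = 13.0384
d((-8, -7), (6, -26)) = 23.6008
d((-8, -7), (-5, -9)) = 3.6056 <-- minimum
d((30, -13), (16, 30)) = 45.2217
d((30, -13), (3, -14)) = 27.0185
d((30, -13), (6, -26)) = 27.2947
d((30, -13), (-5, -9)) = 35.2278
d((16, 30), (3, -14)) = 45.8803
d((16, 30), (6, -26)) = 56.8859
d((16, 30), (-5, -9)) = 44.2945
d((3, -14), (6, -26)) = 12.3693
d((3, -14), (-5, -9)) = 9.434
d((6, -26), (-5, -9)) = 20.2485

Closest pair: (-8, -7) and (-5, -9) with distance 3.6056

The closest pair is (-8, -7) and (-5, -9) with Euclidean distance 3.6056. For 7 points, brute-force pairwise comparison is shown above. For large n, the divide-and-conquer algorithm (sort by x, recurse on halves, check the dividing strip) achieves O(n log n).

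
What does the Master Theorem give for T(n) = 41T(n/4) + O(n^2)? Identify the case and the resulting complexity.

Master Theorem for T(n) = 41T(n/4) + O(n^2):

a = 41, b = 4, c = 2
log_b(a) = log_4(41) = 2.6788

Case 1: c = 2 < log_4(41) = 2.6788
T(n) = O(n^(log_4 41))

For T(n) = 41T(n/4) + O(n^2): log_4(41) = 2.6788. This is Case 1 of the Master Theorem (c < log_b(a), work dominated by leaves), giving O(n^(log_4 41)).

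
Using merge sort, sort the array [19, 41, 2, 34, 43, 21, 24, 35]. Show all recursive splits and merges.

Merge sort trace:

Split: [19, 41, 2, 34, 43, 21, 24, 35] -> [19, 41, 2, 34] and [43, 21, 24, 35]
  Split: [19, 41, 2, 34] -> [19, 41] and [2, 34]
    Split: [19, 41] -> [19] and [41]
    Merge: [19] + [41] -> [19, 41]
    Split: [2, 34] -> [2] and [34]
    Merge: [2] + [34] -> [2, 34]
  Merge: [19, 41] + [2, 34] -> [2, 19, 34, 41]
  Split: [43, 21, 24, 35] -> [43, 21] and [24, 35]
    Split: [43, 21] -> [43] and [21]
    Merge: [43] + [21] -> [21, 43]
    Split: [24, 35] -> [24] and [35]
    Merge: [24] + [35] -> [24, 35]
  Merge: [21, 43] + [24, 35] -> [21, 24, 35, 43]
Merge: [2, 19, 34, 41] + [21, 24, 35, 43] -> [2, 19, 21, 24, 34, 35, 41, 43]

Final sorted array: [2, 19, 21, 24, 34, 35, 41, 43]

The merge sort proceeds by recursively splitting the array and merging sorted halves.
After all merges, the sorted array is [2, 19, 21, 24, 34, 35, 41, 43].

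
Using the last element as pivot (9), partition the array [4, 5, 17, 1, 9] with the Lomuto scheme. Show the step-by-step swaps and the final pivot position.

Lomuto partition with pivot = 9:

Initial array: [4, 5, 17, 1, 9]

arr[0]=4 <= 9: swap with position 0, array becomes [4, 5, 17, 1, 9]
arr[1]=5 <= 9: swap with position 1, array becomes [4, 5, 17, 1, 9]
arr[2]=17 > 9: no swap
arr[3]=1 <= 9: swap with position 2, array becomes [4, 5, 1, 17, 9]

Place pivot at position 3: [4, 5, 1, 9, 17]
Pivot position: 3

After partitioning with pivot 9, the array becomes [4, 5, 1, 9, 17]. The pivot is placed at index 3. All elements to the left of the pivot are <= 9, and all elements to the right are > 9.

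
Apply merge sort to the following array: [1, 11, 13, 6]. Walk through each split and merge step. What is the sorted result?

Merge sort trace:

Split: [1, 11, 13, 6] -> [1, 11] and [13, 6]
  Split: [1, 11] -> [1] and [11]
  Merge: [1] + [11] -> [1, 11]
  Split: [13, 6] -> [13] and [6]
  Merge: [13] + [6] -> [6, 13]
Merge: [1, 11] + [6, 13] -> [1, 6, 11, 13]

Final sorted array: [1, 6, 11, 13]

The merge sort proceeds by recursively splitting the array and merging sorted halves.
After all merges, the sorted array is [1, 6, 11, 13].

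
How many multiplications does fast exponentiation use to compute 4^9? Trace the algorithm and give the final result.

Computing 4^9 by squaring (build up from 4^1; each line after the first costs one multiplication):

4^1 = 4
4^2 = (4^1)^2 = 4^2 = 16
4^4 = (4^2)^2 = 16^2 = 256
4^8 = (4^4)^2 = 256^2 = 65536
4^9 = 4 * 4^8 = 4 * 65536 = 262144

Result: 262144
Multiplications needed: 4 (4 lines after 4^1)

4^9 = 262144. Using exponentiation by squaring, this requires 4 multiplications. The key idea: if the exponent is even, square the half-power; if odd, multiply by the base once.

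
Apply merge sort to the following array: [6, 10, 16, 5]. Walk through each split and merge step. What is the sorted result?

Merge sort trace:

Split: [6, 10, 16, 5] -> [6, 10] and [16, 5]
  Split: [6, 10] -> [6] and [10]
  Merge: [6] + [10] -> [6, 10]
  Split: [16, 5] -> [16] and [5]
  Merge: [16] + [5] -> [5, 16]
Merge: [6, 10] + [5, 16] -> [5, 6, 10, 16]

Final sorted array: [5, 6, 10, 16]

The merge sort proceeds by recursively splitting the array and merging sorted halves.
After all merges, the sorted array is [5, 6, 10, 16].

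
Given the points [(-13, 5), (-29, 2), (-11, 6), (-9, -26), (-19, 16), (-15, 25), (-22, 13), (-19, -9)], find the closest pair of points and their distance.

Computing all pairwise distances among 8 points:

d((-13, 5), (-29, 2)) = 16.2788
d((-13, 5), (-11, 6)) = 2.2361 <-- minimum
d((-13, 5), (-9, -26)) = 31.257
d((-13, 5), (-19, 16)) = 12.53
d((-13, 5), (-15, 25)) = 20.0998
d((-13, 5), (-22, 13)) = 12.0416
d((-13, 5), (-19, -9)) = 15.2315
d((-29, 2), (-11, 6)) = 18.4391
d((-29, 2), (-9, -26)) = 34.4093
d((-29, 2), (-19, 16)) = 17.2047
d((-29, 2), (-15, 25)) = 26.9258
d((-29, 2), (-22, 13)) = 13.0384
d((-29, 2), (-19, -9)) = 14.8661
d((-11, 6), (-9, -26)) = 32.0624
d((-11, 6), (-19, 16)) = 12.8062
d((-11, 6), (-15, 25)) = 19.4165
d((-11, 6), (-22, 13)) = 13.0384
d((-11, 6), (-19, -9)) = 17.0
d((-9, -26), (-19, 16)) = 43.1741
d((-9, -26), (-15, 25)) = 51.3517
d((-9, -26), (-22, 13)) = 41.1096
d((-9, -26), (-19, -9)) = 19.7231
d((-19, 16), (-15, 25)) = 9.8489
d((-19, 16), (-22, 13)) = 4.2426
d((-19, 16), (-19, -9)) = 25.0
d((-15, 25), (-22, 13)) = 13.8924
d((-15, 25), (-19, -9)) = 34.2345
d((-22, 13), (-19, -9)) = 22.2036

Closest pair: (-13, 5) and (-11, 6) with distance 2.2361

The closest pair is (-13, 5) and (-11, 6) with Euclidean distance 2.2361. For 8 points, brute-force pairwise comparison is shown above. For large n, the divide-and-conquer algorithm (sort by x, recurse on halves, check the dividing strip) achieves O(n log n).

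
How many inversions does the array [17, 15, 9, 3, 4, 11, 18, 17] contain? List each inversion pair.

Finding inversions in [17, 15, 9, 3, 4, 11, 18, 17]:

(0, 1): arr[0]=17 > arr[1]=15
(0, 2): arr[0]=17 > arr[2]=9
(0, 3): arr[0]=17 > arr[3]=3
(0, 4): arr[0]=17 > arr[4]=4
(0, 5): arr[0]=17 > arr[5]=11
(1, 2): arr[1]=15 > arr[2]=9
(1, 3): arr[1]=15 > arr[3]=3
(1, 4): arr[1]=15 > arr[4]=4
(1, 5): arr[1]=15 > arr[5]=11
(2, 3): arr[2]=9 > arr[3]=3
(2, 4): arr[2]=9 > arr[4]=4
(6, 7): arr[6]=18 > arr[7]=17

Total inversions: 12

The array has 12 inversion(s): (0,1), (0,2), (0,3), (0,4), (0,5), (1,2), (1,3), (1,4), (1,5), (2,3), (2,4), (6,7). Each pair (i,j) satisfies i < j and arr[i] > arr[j].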